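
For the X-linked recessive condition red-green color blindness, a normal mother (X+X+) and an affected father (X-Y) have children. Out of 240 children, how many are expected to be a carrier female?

Cross: X+X+ × X-Y
Offspring: 2 X+X-, 2 X+Y
Probability of a carrier female: 2/4 = 1/2
Expected count = 1/2 × 240 = 120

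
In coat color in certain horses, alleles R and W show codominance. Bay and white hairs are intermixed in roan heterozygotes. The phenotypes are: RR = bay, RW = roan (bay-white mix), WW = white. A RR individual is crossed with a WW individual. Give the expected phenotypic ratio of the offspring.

Punnett square for RR × WW:
Offspring genotypes: 4 RW
Phenotype counts: 4 roan (bay-white mix)
Ratio: all roan (bay-white mix)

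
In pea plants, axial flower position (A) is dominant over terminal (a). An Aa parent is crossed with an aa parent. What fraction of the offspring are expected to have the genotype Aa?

Punnett square for Aa × aa:
Offspring genotypes: 2 Aa, 2 aa
Total offspring: 4
Count with target: 2
Probability: 2/4 = 1/2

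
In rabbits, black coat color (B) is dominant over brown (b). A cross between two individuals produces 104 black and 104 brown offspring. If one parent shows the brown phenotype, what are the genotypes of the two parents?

Observed offspring: 104 black, 104 brown
The observed ratio simplifies to 1:1. One parent shows brown, so its genotype must be bb. A 1:1 offspring split requires the other parent to be heterozygous (Bb).
Parent genotypes: bb × Bb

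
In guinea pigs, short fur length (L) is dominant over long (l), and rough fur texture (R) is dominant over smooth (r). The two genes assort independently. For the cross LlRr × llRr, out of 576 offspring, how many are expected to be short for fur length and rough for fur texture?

Dihybrid cross LlRr × llRr — consider each gene separately:
fur length: Ll × ll → 2 Ll, 2 ll → 2 L_ : 2 ll (out of 4)
fur texture: Rr × Rr → 1 RR, 2 Rr, 1 rr → 3 R_ : 1 rr (out of 4)
Looking for: short (L_) and rough (R_)
P(short) = 2/4, P(rough) = 3/4
P(both) = 2/4 × 3/4 = 6/16 = 3/8
Expected count = 3/8 × 576 = 216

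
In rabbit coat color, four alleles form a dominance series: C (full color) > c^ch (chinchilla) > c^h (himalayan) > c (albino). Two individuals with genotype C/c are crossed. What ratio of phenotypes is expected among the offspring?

Cross: C/c × C/c
Allele dominance: C > c^ch > c^h > c
Offspring genotypes: 1 C/C, 2 C/c, 1 c/c
Phenotype counts: 3 full color, 1 albino
Ratio: 3 full color : 1 albino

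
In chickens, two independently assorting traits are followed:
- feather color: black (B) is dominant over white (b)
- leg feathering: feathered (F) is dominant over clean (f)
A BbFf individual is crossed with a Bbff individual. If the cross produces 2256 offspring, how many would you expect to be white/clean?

Dihybrid cross BbFf × Bbff — consider each gene separately:
feather color: Bb × Bb → 1 BB, 2 Bb, 1 bb → 3 B_ : 1 bb (out of 4)
leg feathering: Ff × ff → 2 Ff, 2 ff → 2 F_ : 2 ff (out of 4)
Combine (counts out of 4 × 4 = 16): black/feathered (B_F_) = 3×2 = 6; black/clean (B_ff) = 3×2 = 6; white/feathered (bbF_) = 1×2 = 2; white/clean (bbff) = 1×2 = 2
Phenotype counts (out of 16): 6 black/feathered, 6 black/clean, 2 white/feathered, 2 white/clean
white/clean: 2 out of 16 → fraction 1/8
Expected count = 1/8 × 2256 = 282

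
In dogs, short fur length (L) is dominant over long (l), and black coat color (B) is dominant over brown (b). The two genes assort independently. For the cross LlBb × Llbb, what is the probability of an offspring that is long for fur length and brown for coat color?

Dihybrid cross LlBb × Llbb — consider each gene separately:
fur length: Ll × Ll → 1 LL, 2 Ll, 1 ll → 3 L_ : 1 ll (out of 4)
coat color: Bb × bb → 2 Bb, 2 bb → 2 B_ : 2 bb (out of 4)
Looking for: long (ll) and brown (bb)
P(long) = 1/4, P(brown) = 2/4
P(both) = 1/4 × 2/4 = 2/16 = 1/8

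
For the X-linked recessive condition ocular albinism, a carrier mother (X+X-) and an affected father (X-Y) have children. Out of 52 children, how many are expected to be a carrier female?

Cross: X+X- × X-Y
Offspring: 1 X+X-, 1 X+Y, 1 X-X-, 1 X-Y
Probability of a carrier female: 1/4
Expected count = 1/4 × 52 = 13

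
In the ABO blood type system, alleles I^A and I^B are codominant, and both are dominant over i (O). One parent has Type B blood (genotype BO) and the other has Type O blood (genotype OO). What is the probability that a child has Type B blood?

Cross: BO × OO
Possible offspring genotypes: 2 BO, 2 OO
Blood type counts: 2 Type B, 2 Type O
Probability of Type B: 2/4 = 1/2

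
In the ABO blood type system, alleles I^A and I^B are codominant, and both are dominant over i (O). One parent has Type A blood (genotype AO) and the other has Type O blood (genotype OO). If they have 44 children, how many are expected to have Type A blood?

Cross: AO × OO
Possible offspring genotypes: 2 AO, 2 OO
Blood type counts: 2 Type A, 2 Type O
Probability of Type A: 2/4 = 1/2
Expected count = 1/2 × 44 = 22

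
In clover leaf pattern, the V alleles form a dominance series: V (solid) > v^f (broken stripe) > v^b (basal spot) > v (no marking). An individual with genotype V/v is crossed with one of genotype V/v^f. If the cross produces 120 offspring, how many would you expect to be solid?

Cross: V/v × V/v^f
Allele dominance: V > v^f > v^b > v
Offspring genotypes: 1 V/V, 1 V/v^f, 1 V/v, 1 v^f/v
Phenotype counts: 3 solid, 1 broken stripe
solid: 3 out of 4 → fraction 3/4
Expected count = 3/4 × 120 = 90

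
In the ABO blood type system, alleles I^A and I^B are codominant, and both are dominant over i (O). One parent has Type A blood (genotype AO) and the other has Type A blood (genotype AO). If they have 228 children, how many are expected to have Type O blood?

Cross: AO × AO
Possible offspring genotypes: 1 AA, 2 AO, 1 OO
Blood type counts: 3 Type A, 1 Type O
Probability of Type O: 1/4
Expected count = 1/4 × 228 = 57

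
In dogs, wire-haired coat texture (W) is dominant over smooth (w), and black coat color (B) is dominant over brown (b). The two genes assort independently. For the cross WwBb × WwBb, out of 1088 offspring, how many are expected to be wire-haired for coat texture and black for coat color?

Dihybrid cross WwBb × WwBb — consider each gene separately:
coat texture: Ww × Ww → 1 WW, 2 Ww, 1 ww → 3 W_ : 1 ww (out of 4)
coat color: Bb × Bb → 1 BB, 2 Bb, 1 bb → 3 B_ : 1 bb (out of 4)
Looking for: wire-haired (W_) and black (B_)
P(wire-haired) = 3/4, P(black) = 3/4
P(both) = 3/4 × 3/4 = 9/16
Expected count = 9/16 × 1088 = 612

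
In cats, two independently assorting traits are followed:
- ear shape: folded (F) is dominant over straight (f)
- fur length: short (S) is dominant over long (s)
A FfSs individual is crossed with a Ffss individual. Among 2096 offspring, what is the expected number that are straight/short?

Dihybrid cross FfSs × Ffss — consider each gene separately:
ear shape: Ff × Ff → 1 FF, 2 Ff, 1 ff → 3 F_ : 1 ff (out of 4)
fur length: Ss × ss → 2 Ss, 2 ss → 2 S_ : 2 ss (out of 4)
Combine (counts out of 4 × 4 = 16): folded/short (F_S_) = 3×2 = 6; folded/long (F_ss) = 3×2 = 6; straight/short (ffS_) = 1×2 = 2; straight/long (ffss) = 1×2 = 2
Phenotype counts (out of 16): 6 folded/short, 6 folded/long, 2 straight/short, 2 straight/long
straight/short: 2 out of 16 → fraction 1/8
Expected count = 1/8 × 2096 = 262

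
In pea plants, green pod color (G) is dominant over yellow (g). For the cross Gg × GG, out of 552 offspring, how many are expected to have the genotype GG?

Punnett square for Gg × GG:
Offspring genotypes: 2 GG, 2 Gg
Total offspring: 4
Count with target: 2
Probability: 2/4 = 1/2
Expected count = 1/2 × 552 = 276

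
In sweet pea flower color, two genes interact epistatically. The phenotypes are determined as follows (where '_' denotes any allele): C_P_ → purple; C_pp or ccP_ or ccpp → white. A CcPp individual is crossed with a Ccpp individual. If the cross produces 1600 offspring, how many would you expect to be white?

Cross: CcPp × Ccpp — consider each gene separately:
C gene: Cc × Cc → 1 CC, 2 Cc, 1 cc → 3 C_ : 1 cc (out of 4)
P gene: Pp × pp → 2 Pp, 2 pp → 2 P_ : 2 pp (out of 4)
Genotype classes (out of 4 × 4 = 16): C_P_ = 3×2 = 6; C_pp = 3×2 = 6; ccP_ = 1×2 = 2; ccpp = 1×2 = 2
Apply the phenotype rules: C_P_ (6) → purple; C_pp (6) + ccP_ (2) + ccpp (2) → white
Phenotype counts (out of 16): 6 purple, 10 white
white: 10 out of 16 → fraction 5/8
Expected count = 5/8 × 1600 = 1000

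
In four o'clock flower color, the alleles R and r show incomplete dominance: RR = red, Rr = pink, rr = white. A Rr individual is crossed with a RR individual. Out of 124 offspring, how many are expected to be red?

Punnett square for Rr × RR:
Offspring genotypes: 2 RR, 2 Rr
Phenotype counts: 2 red, 2 pink
red: 2 out of 4 → fraction 1/2
Expected count = 1/2 × 124 = 62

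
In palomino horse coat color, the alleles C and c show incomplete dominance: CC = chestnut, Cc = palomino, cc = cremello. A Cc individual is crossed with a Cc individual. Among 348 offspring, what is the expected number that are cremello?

Punnett square for Cc × Cc:
Offspring genotypes: 1 CC, 2 Cc, 1 cc
Phenotype counts: 1 chestnut, 2 palomino, 1 cremello
cremello: 1 out of 4 → fraction 1/4
Expected count = 1/4 × 348 = 87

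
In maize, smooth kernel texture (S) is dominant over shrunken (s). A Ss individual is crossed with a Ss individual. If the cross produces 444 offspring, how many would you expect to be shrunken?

Punnett square for Ss × Ss:
Offspring genotypes: 1 SS, 2 Ss, 1 ss
smooth: 3, shrunken: 1
shrunken: 1 out of 4 → fraction 1/4
Expected count = 1/4 × 444 = 111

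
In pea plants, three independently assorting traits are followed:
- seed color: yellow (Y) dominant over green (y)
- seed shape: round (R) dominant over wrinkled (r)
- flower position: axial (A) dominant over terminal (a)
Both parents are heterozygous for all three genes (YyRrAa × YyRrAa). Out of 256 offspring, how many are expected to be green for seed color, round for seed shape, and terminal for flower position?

Trihybrid cross: YyRrAa × YyRrAa
Each trait segregates independently with a 3:1 phenotypic ratio, so each gene contributes 3/4 (dominant) or 1/4 (recessive).
Target: green (seed color), round (seed shape), terminal (flower position)
Probability = product of independent per-trait probabilities
= 1/4 × 3/4 × 1/4 = 3/64
Expected count = 3/64 × 256 = 12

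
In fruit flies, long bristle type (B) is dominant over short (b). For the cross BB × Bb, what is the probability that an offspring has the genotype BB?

Punnett square for BB × Bb:
Offspring genotypes: 2 BB, 2 Bb
Total offspring: 4
Count with target: 2
Probability: 2/4 = 1/2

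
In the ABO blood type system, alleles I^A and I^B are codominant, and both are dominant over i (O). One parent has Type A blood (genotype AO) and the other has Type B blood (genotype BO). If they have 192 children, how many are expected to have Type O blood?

Cross: AO × BO
Possible offspring genotypes: 1 AB, 1 AO, 1 BO, 1 OO
Blood type counts: 1 Type AB, 1 Type A, 1 Type B, 1 Type O
Probability of Type O: 1/4
Expected count = 1/4 × 192 = 48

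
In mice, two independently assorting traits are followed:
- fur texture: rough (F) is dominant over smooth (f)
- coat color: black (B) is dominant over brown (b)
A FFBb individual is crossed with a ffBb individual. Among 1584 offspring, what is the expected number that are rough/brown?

Dihybrid cross FFBb × ffBb — consider each gene separately:
fur texture: FF × ff → 4 Ff → 4 F_ (out of 4)
coat color: Bb × Bb → 1 BB, 2 Bb, 1 bb → 3 B_ : 1 bb (out of 4)
Combine (counts out of 4 × 4 = 16): rough/black (F_B_) = 4×3 = 12; rough/brown (F_bb) = 4×1 = 4
Phenotype counts (out of 16): 12 rough/black, 4 rough/brown
rough/brown: 4 out of 16 → fraction 1/4
Expected count = 1/4 × 1584 = 396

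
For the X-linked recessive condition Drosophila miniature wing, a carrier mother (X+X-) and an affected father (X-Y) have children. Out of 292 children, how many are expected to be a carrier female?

Cross: X+X- × X-Y
Offspring: 1 X+X-, 1 X+Y, 1 X-X-, 1 X-Y
Probability of a carrier female: 1/4
Expected count = 1/4 × 292 = 73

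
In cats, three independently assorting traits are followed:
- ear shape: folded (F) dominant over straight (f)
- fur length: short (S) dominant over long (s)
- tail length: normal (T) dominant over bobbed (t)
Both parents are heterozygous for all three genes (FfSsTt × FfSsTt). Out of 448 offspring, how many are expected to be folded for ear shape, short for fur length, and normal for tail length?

Trihybrid cross: FfSsTt × FfSsTt
Each trait segregates independently with a 3:1 phenotypic ratio, so each gene contributes 3/4 (dominant) or 1/4 (recessive).
Target: folded (ear shape), short (fur length), normal (tail length)
Probability = product of independent per-trait probabilities
= 3/4 × 3/4 × 3/4 = 27/64
Expected count = 27/64 × 448 = 189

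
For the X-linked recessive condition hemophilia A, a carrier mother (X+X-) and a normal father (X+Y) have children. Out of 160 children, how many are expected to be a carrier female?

Cross: X+X- × X+Y
Offspring: 1 X+X+, 1 X+Y, 1 X+X-, 1 X-Y
Probability of a carrier female: 1/4
Expected count = 1/4 × 160 = 40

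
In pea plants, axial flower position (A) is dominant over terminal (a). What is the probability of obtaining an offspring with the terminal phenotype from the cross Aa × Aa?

Punnett square for Aa × Aa:
Offspring genotypes: 1 AA, 2 Aa, 1 aa
Total offspring: 4
Count with target: 1
Probability: 1/4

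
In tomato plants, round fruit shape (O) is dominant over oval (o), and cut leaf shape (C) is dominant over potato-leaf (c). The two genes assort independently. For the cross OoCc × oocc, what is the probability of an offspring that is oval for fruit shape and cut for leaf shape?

Dihybrid cross OoCc × oocc — consider each gene separately:
fruit shape: Oo × oo → 2 Oo, 2 oo → 2 O_ : 2 oo (out of 4)
leaf shape: Cc × cc → 2 Cc, 2 cc → 2 C_ : 2 cc (out of 4)
Looking for: oval (oo) and cut (C_)
P(oval) = 2/4, P(cut) = 2/4
P(both) = 2/4 × 2/4 = 4/16 = 1/4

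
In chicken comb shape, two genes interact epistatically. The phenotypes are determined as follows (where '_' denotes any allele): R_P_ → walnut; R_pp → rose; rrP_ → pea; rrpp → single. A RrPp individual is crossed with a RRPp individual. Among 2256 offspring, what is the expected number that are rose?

Cross: RrPp × RRPp — consider each gene separately:
R gene: Rr × RR → 2 RR, 2 Rr → 4 R_ (out of 4)
P gene: Pp × Pp → 1 PP, 2 Pp, 1 pp → 3 P_ : 1 pp (out of 4)
Genotype classes (out of 4 × 4 = 16): R_P_ = 4×3 = 12; R_pp = 4×1 = 4
Apply the phenotype rules: R_P_ (12) → walnut; R_pp (4) → rose
Phenotype counts (out of 16): 12 walnut, 4 rose
rose: 4 out of 16 → fraction 1/4
Expected count = 1/4 × 2256 = 564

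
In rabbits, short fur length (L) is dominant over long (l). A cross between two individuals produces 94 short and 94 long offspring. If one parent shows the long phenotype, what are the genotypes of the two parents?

Observed offspring: 94 short, 94 long
The observed ratio simplifies to 1:1. One parent shows long, so its genotype must be ll. A 1:1 offspring split requires the other parent to be heterozygous (Ll).
Parent genotypes: ll × Ll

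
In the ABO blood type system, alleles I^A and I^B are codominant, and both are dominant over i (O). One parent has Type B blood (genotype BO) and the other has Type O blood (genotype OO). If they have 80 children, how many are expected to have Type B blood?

Cross: BO × OO
Possible offspring genotypes: 2 BO, 2 OO
Blood type counts: 2 Type B, 2 Type O
Probability of Type B: 2/4 = 1/2
Expected count = 1/2 × 80 = 40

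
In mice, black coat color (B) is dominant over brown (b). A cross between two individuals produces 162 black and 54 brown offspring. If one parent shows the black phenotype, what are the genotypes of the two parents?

Observed offspring: 162 black, 54 brown
The observed ratio simplifies to 3:1. Brown (bb) offspring appear, so each parent must contribute one b allele. The parent stated to show black carries B, so it is Bb. The other parent is then either Bb or bb: Bb × bb would give a 1:1 split, whereas Bb × Bb gives 3:1 — matching the data. So both parents are heterozygous (Bb × Bb).
Parent genotypes: Bb × Bb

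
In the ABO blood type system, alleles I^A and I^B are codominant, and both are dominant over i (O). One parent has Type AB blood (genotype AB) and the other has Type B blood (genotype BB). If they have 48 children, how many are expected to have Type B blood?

Cross: AB × BB
Possible offspring genotypes: 2 AB, 2 BB
Blood type counts: 2 Type AB, 2 Type B
Probability of Type B: 2/4 = 1/2
Expected count = 1/2 × 48 = 24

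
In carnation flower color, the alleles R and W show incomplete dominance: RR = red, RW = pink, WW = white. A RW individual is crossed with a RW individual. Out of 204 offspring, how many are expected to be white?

Punnett square for RW × RW:
Offspring genotypes: 1 RR, 2 RW, 1 WW
Phenotype counts: 1 red, 2 pink, 1 white
white: 1 out of 4 → fraction 1/4
Expected count = 1/4 × 204 = 51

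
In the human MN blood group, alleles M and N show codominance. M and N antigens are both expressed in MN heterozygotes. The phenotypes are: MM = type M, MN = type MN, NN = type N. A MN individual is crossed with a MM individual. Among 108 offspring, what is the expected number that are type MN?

Punnett square for MN × MM:
Offspring genotypes: 2 MM, 2 MN
Phenotype counts: 2 type M, 2 type MN
type MN: 2 out of 4 → fraction 1/2
Expected count = 1/2 × 108 = 54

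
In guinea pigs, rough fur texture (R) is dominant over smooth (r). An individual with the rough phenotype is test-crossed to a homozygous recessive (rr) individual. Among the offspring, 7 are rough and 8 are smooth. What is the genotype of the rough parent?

Test cross: ? × rr
Offspring: 7 rough, 8 smooth — approximately 1:1.
A 1:1 ratio in a test cross indicates the unknown parent is heterozygous (Rr).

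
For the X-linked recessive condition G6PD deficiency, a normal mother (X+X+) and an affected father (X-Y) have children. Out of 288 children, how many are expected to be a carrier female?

Cross: X+X+ × X-Y
Offspring: 2 X+X-, 2 X+Y
Probability of a carrier female: 2/4 = 1/2
Expected count = 1/2 × 288 = 144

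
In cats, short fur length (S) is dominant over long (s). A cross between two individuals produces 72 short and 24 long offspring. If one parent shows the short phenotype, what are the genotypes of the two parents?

Observed offspring: 72 short, 24 long
The observed ratio simplifies to 3:1. Long (ss) offspring appear, so each parent must contribute one s allele. The parent stated to show short carries S, so it is Ss. The other parent is then either Ss or ss: Ss × ss would give a 1:1 split, whereas Ss × Ss gives 3:1 — matching the data. So both parents are heterozygous (Ss × Ss).
Parent genotypes: Ss × Ss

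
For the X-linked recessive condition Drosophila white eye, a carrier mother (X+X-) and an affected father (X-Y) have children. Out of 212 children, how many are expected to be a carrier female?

Cross: X+X- × X-Y
Offspring: 1 X+X-, 1 X+Y, 1 X-X-, 1 X-Y
Probability of a carrier female: 1/4
Expected count = 1/4 × 212 = 53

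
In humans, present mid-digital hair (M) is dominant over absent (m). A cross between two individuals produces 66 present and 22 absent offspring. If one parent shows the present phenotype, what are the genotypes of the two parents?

Observed offspring: 66 present, 22 absent
The observed ratio simplifies to 3:1. Absent (mm) offspring appear, so each parent must contribute one m allele. The parent stated to show present carries M, so it is Mm. The other parent is then either Mm or mm: Mm × mm would give a 1:1 split, whereas Mm × Mm gives 3:1 — matching the data. So both parents are heterozygous (Mm × Mm).
Parent genotypes: Mm × Mm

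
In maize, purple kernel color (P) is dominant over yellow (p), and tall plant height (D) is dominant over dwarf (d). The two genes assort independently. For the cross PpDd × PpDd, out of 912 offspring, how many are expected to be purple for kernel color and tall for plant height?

Dihybrid cross PpDd × PpDd — consider each gene separately:
kernel color: Pp × Pp → 1 PP, 2 Pp, 1 pp → 3 P_ : 1 pp (out of 4)
plant height: Dd × Dd → 1 DD, 2 Dd, 1 dd → 3 D_ : 1 dd (out of 4)
Looking for: purple (P_) and tall (D_)
P(purple) = 3/4, P(tall) = 3/4
P(both) = 3/4 × 3/4 = 9/16
Expected count = 9/16 × 912 = 513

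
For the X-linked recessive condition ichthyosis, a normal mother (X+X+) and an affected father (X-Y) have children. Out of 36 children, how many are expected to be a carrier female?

Cross: X+X+ × X-Y
Offspring: 2 X+X-, 2 X+Y
Probability of a carrier female: 2/4 = 1/2
Expected count = 1/2 × 36 = 18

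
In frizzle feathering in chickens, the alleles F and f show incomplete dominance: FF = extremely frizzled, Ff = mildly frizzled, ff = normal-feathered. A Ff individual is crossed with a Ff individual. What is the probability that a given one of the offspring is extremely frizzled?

Punnett square for Ff × Ff:
Offspring genotypes: 1 FF, 2 Ff, 1 ff
Phenotype counts: 1 extremely frizzled, 2 mildly frizzled, 1 normal-feathered
extremely frizzled: 1 out of 4
Probability: 1/4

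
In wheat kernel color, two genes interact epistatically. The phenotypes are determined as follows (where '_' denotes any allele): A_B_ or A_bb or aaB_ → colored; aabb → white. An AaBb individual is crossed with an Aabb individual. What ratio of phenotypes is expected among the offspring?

Cross: AaBb × Aabb — consider each gene separately:
A gene: Aa × Aa → 1 AA, 2 Aa, 1 aa → 3 A_ : 1 aa (out of 4)
B gene: Bb × bb → 2 Bb, 2 bb → 2 B_ : 2 bb (out of 4)
Genotype classes (out of 4 × 4 = 16): A_B_ = 3×2 = 6; A_bb = 3×2 = 6; aaB_ = 1×2 = 2; aabb = 1×2 = 2
Apply the phenotype rules: A_B_ (6) + A_bb (6) + aaB_ (2) → colored; aabb (2) → white
Phenotype counts (out of 16): 14 colored, 2 white
Ratio: 7 colored : 1 white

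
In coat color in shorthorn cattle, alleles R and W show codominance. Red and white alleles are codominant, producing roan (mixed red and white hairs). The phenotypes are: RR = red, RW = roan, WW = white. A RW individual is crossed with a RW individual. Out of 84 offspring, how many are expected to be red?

Punnett square for RW × RW:
Offspring genotypes: 1 RR, 2 RW, 1 WW
Phenotype counts: 1 red, 2 roan, 1 white
red: 1 out of 4 → fraction 1/4
Expected count = 1/4 × 84 = 21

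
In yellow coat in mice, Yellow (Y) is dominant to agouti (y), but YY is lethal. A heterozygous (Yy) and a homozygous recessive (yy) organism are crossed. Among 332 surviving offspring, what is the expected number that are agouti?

Cross: Yy × yy
Punnett square offspring (before lethality): 2 Yy, 2 yy
No YY offspring are produced in this cross.
agouti: 2 out of 4 → fraction 1/2
Expected count = 1/2 × 332 = 166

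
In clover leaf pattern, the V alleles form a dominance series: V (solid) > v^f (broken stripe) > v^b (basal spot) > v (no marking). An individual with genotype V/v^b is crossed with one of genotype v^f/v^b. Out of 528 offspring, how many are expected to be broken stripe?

Cross: V/v^b × v^f/v^b
Allele dominance: V > v^f > v^b > v
Offspring genotypes: 1 V/v^f, 1 V/v^b, 1 v^f/v^b, 1 v^b/v^b
Phenotype counts: 2 solid, 1 broken stripe, 1 basal spot
broken stripe: 1 out of 4 → fraction 1/4
Expected count = 1/4 × 528 = 132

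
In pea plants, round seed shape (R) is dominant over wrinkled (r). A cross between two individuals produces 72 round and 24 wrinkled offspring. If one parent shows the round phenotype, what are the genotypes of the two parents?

Observed offspring: 72 round, 24 wrinkled
The observed ratio simplifies to 3:1. Wrinkled (rr) offspring appear, so each parent must contribute one r allele. The parent stated to show round carries R, so it is Rr. The other parent is then either Rr or rr: Rr × rr would give a 1:1 split, whereas Rr × Rr gives 3:1 — matching the data. So both parents are heterozygous (Rr × Rr).
Parent genotypes: Rr × Rr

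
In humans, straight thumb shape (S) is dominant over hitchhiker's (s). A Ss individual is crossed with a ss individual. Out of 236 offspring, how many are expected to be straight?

Punnett square for Ss × ss:
Offspring genotypes: 2 Ss, 2 ss
straight: 2, hitchhiker's: 2
straight: 2 out of 4 → fraction 1/2
Expected count = 1/2 × 236 = 118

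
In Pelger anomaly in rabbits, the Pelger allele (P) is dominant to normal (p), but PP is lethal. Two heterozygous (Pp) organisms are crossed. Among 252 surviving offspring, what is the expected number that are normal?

Cross: Pp × Pp
Punnett square offspring (before lethality): 1 PP, 2 Pp, 1 pp
The PP genotype is lethal (embryos die); surviving offspring: 2 Pp, 1 pp
normal: 1 out of 3 → fraction 1/3
Expected count = 1/3 × 252 = 84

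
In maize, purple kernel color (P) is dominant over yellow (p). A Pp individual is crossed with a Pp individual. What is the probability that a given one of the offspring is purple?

Punnett square for Pp × Pp:
Offspring genotypes: 1 PP, 2 Pp, 1 pp
purple: 3, yellow: 1
purple: 3 out of 4
Probability: 3/4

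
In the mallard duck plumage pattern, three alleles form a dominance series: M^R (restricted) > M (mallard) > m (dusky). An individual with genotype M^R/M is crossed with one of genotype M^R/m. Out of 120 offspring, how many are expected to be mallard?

Cross: M^R/M × M^R/m
Allele dominance: M^R > M > m
Offspring genotypes: 1 M^R/M^R, 1 M^R/m, 1 M^R/M, 1 M/m
Phenotype counts: 3 restricted, 1 mallard
mallard: 1 out of 4 → fraction 1/4
Expected count = 1/4 × 120 = 30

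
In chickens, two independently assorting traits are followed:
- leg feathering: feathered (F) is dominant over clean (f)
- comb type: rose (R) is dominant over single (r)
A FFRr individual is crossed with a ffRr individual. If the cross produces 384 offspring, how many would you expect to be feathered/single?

Dihybrid cross FFRr × ffRr — consider each gene separately:
leg feathering: FF × ff → 4 Ff → 4 F_ (out of 4)
comb type: Rr × Rr → 1 RR, 2 Rr, 1 rr → 3 R_ : 1 rr (out of 4)
Combine (counts out of 4 × 4 = 16): feathered/rose (F_R_) = 4×3 = 12; feathered/single (F_rr) = 4×1 = 4
Phenotype counts (out of 16): 12 feathered/rose, 4 feathered/single
feathered/single: 4 out of 16 → fraction 1/4
Expected count = 1/4 × 384 = 96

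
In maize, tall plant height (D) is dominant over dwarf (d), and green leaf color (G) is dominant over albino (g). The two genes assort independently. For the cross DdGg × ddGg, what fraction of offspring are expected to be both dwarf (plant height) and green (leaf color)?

Dihybrid cross DdGg × ddGg — consider each gene separately:
plant height: Dd × dd → 2 Dd, 2 dd → 2 D_ : 2 dd (out of 4)
leaf color: Gg × Gg → 1 GG, 2 Gg, 1 gg → 3 G_ : 1 gg (out of 4)
Looking for: dwarf (dd) and green (G_)
P(dwarf) = 2/4, P(green) = 3/4
P(both) = 2/4 × 3/4 = 6/16 = 3/8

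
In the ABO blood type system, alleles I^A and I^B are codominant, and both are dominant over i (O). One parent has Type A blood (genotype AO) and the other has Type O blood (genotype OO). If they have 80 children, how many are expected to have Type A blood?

Cross: AO × OO
Possible offspring genotypes: 2 AO, 2 OO
Blood type counts: 2 Type A, 2 Type O
Probability of Type A: 2/4 = 1/2
Expected count = 1/2 × 80 = 40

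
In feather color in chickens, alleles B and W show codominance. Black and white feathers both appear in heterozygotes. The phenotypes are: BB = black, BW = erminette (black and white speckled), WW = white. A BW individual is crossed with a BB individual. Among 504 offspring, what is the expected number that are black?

Punnett square for BW × BB:
Offspring genotypes: 2 BB, 2 BW
Phenotype counts: 2 black, 2 erminette (black and white speckled)
black: 2 out of 4 → fraction 1/2
Expected count = 1/2 × 504 = 252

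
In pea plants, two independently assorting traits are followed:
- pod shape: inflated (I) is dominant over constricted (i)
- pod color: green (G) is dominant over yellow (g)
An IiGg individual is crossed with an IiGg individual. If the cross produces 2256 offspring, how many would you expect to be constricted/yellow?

Dihybrid cross IiGg × IiGg — consider each gene separately:
pod shape: Ii × Ii → 1 II, 2 Ii, 1 ii → 3 I_ : 1 ii (out of 4)
pod color: Gg × Gg → 1 GG, 2 Gg, 1 gg → 3 G_ : 1 gg (out of 4)
Combine (counts out of 4 × 4 = 16): inflated/green (I_G_) = 3×3 = 9; inflated/yellow (I_gg) = 3×1 = 3; constricted/green (iiG_) = 1×3 = 3; constricted/yellow (iigg) = 1×1 = 1
Phenotype counts (out of 16): 9 inflated/green, 3 inflated/yellow, 3 constricted/green, 1 constricted/yellow
constricted/yellow: 1 out of 16 → fraction 1/16
Expected count = 1/16 × 2256 = 141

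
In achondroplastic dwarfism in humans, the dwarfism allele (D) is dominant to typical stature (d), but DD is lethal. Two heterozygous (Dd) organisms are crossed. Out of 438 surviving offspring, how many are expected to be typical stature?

Cross: Dd × Dd
Punnett square offspring (before lethality): 1 DD, 2 Dd, 1 dd
The DD genotype is lethal (embryos die); surviving offspring: 2 Dd, 1 dd
typical stature: 1 out of 3 → fraction 1/3
Expected count = 1/3 × 438 = 146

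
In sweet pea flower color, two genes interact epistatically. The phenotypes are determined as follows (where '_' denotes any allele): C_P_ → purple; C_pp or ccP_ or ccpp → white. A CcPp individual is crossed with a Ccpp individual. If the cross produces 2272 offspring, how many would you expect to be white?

Cross: CcPp × Ccpp — consider each gene separately:
C gene: Cc × Cc → 1 CC, 2 Cc, 1 cc → 3 C_ : 1 cc (out of 4)
P gene: Pp × pp → 2 Pp, 2 pp → 2 P_ : 2 pp (out of 4)
Genotype classes (out of 4 × 4 = 16): C_P_ = 3×2 = 6; C_pp = 3×2 = 6; ccP_ = 1×2 = 2; ccpp = 1×2 = 2
Apply the phenotype rules: C_P_ (6) → purple; C_pp (6) + ccP_ (2) + ccpp (2) → white
Phenotype counts (out of 16): 6 purple, 10 white
white: 10 out of 16 → fraction 5/8
Expected count = 5/8 × 2272 = 1420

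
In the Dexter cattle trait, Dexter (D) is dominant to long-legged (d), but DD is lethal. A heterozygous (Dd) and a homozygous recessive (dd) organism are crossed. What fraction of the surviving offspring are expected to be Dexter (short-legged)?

Cross: Dd × dd
Punnett square offspring (before lethality): 2 Dd, 2 dd
No DD offspring are produced in this cross.
Dexter (short-legged): 2 out of 4
Probability: 2/4 = 1/2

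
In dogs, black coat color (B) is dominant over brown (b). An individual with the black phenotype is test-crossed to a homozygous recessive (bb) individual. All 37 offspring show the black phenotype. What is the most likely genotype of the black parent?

Test cross: ? × bb
All offspring are black.
If the unknown parent were heterozygous (Bb), about half of 37 offspring would be brown; none are. The unknown parent is most likely homozygous dominant (BB).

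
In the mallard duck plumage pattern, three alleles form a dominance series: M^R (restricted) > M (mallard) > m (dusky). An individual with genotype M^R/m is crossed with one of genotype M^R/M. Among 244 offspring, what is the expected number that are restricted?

Cross: M^R/m × M^R/M
Allele dominance: M^R > M > m
Offspring genotypes: 1 M^R/M^R, 1 M^R/M, 1 M^R/m, 1 M/m
Phenotype counts: 3 restricted, 1 mallard
restricted: 3 out of 4 → fraction 3/4
Expected count = 3/4 × 244 = 183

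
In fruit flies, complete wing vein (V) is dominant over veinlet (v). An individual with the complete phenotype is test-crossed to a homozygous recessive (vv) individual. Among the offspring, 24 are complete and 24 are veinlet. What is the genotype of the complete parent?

Test cross: ? × vv
Offspring: 24 complete, 24 veinlet — approximately 1:1.
A 1:1 ratio in a test cross indicates the unknown parent is heterozygous (Vv).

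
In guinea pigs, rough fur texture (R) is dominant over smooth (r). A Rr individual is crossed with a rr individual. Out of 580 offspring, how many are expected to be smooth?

Punnett square for Rr × rr:
Offspring genotypes: 2 Rr, 2 rr
rough: 2, smooth: 2
smooth: 2 out of 4 → fraction 1/2
Expected count = 1/2 × 580 = 290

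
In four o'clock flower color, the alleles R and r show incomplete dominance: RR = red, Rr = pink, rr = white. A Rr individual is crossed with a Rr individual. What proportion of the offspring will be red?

Punnett square for Rr × Rr:
Offspring genotypes: 1 RR, 2 Rr, 1 rr
Phenotype counts: 1 red, 2 pink, 1 white
red: 1 out of 4
Probability: 1/4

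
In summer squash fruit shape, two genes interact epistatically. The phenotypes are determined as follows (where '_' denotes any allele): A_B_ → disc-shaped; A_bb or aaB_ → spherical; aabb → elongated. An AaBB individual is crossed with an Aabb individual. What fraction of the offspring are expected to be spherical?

Cross: AaBB × Aabb — consider each gene separately:
A gene: Aa × Aa → 1 AA, 2 Aa, 1 aa → 3 A_ : 1 aa (out of 4)
B gene: BB × bb → 4 Bb → 4 B_ (out of 4)
Genotype classes (out of 4 × 4 = 16): A_B_ = 3×4 = 12; aaB_ = 1×4 = 4
Apply the phenotype rules: A_B_ (12) → disc-shaped; aaB_ (4) → spherical
Phenotype counts (out of 16): 12 disc-shaped, 4 spherical
spherical: 4 out of 16
Probability: 4/16 = 1/4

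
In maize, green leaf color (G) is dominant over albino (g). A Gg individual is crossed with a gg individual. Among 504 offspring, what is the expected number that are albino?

Punnett square for Gg × gg:
Offspring genotypes: 2 Gg, 2 gg
green: 2, albino: 2
albino: 2 out of 4 → fraction 1/2
Expected count = 1/2 × 504 = 252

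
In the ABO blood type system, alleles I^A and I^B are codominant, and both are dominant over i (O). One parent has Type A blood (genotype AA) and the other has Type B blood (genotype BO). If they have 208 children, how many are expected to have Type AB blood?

Cross: AA × BO
Possible offspring genotypes: 2 AB, 2 AO
Blood type counts: 2 Type AB, 2 Type A
Probability of Type AB: 2/4 = 1/2
Expected count = 1/2 × 208 = 104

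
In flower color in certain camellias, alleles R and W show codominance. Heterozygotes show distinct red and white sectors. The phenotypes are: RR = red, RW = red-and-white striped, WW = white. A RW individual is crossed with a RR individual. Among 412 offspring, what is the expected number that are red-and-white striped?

Punnett square for RW × RR:
Offspring genotypes: 2 RR, 2 RW
Phenotype counts: 2 red, 2 red-and-white striped
red-and-white striped: 2 out of 4 → fraction 1/2
Expected count = 1/2 × 412 = 206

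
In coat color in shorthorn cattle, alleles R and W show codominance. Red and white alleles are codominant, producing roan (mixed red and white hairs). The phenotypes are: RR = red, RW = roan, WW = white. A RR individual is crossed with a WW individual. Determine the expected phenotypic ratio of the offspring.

Punnett square for RR × WW:
Offspring genotypes: 4 RW
Phenotype counts: 4 roan
Ratio: all roan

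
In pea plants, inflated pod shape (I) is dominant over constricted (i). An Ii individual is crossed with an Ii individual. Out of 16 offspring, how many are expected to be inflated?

Punnett square for Ii × Ii:
Offspring genotypes: 1 II, 2 Ii, 1 ii
inflated: 3, constricted: 1
inflated: 3 out of 4 → fraction 3/4
Expected count = 3/4 × 16 = 12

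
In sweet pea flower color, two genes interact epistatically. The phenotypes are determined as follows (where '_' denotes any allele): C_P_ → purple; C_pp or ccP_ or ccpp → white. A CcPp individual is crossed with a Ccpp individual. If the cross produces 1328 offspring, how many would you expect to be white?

Cross: CcPp × Ccpp — consider each gene separately:
C gene: Cc × Cc → 1 CC, 2 Cc, 1 cc → 3 C_ : 1 cc (out of 4)
P gene: Pp × pp → 2 Pp, 2 pp → 2 P_ : 2 pp (out of 4)
Genotype classes (out of 4 × 4 = 16): C_P_ = 3×2 = 6; C_pp = 3×2 = 6; ccP_ = 1×2 = 2; ccpp = 1×2 = 2
Apply the phenotype rules: C_P_ (6) → purple; C_pp (6) + ccP_ (2) + ccpp (2) → white
Phenotype counts (out of 16): 6 purple, 10 white
white: 10 out of 16 → fraction 5/8
Expected count = 5/8 × 1328 = 830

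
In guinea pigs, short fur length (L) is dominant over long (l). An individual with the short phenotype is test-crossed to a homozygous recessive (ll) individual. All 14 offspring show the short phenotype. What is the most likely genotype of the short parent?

Test cross: ? × ll
All offspring are short.
If the unknown parent were heterozygous (Ll), about half of 14 offspring would be long; none are. The unknown parent is most likely homozygous dominant (LL).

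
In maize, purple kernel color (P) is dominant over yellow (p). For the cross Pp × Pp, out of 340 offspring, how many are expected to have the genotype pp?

Punnett square for Pp × Pp:
Offspring genotypes: 1 PP, 2 Pp, 1 pp
Total offspring: 4
Count with target: 1
Probability: 1/4
Expected count = 1/4 × 340 = 85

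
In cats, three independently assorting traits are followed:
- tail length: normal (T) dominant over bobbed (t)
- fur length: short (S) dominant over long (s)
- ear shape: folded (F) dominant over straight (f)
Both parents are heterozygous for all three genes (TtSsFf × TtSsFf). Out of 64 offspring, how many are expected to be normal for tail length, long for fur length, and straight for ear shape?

Trihybrid cross: TtSsFf × TtSsFf
Each trait segregates independently with a 3:1 phenotypic ratio, so each gene contributes 3/4 (dominant) or 1/4 (recessive).
Target: normal (tail length), long (fur length), straight (ear shape)
Probability = product of independent per-trait probabilities
= 3/4 × 1/4 × 1/4 = 3/64
Expected count = 3/64 × 64 = 3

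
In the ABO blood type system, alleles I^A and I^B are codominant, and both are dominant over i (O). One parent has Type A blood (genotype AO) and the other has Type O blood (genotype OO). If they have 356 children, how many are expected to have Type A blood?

Cross: AO × OO
Possible offspring genotypes: 2 AO, 2 OO
Blood type counts: 2 Type A, 2 Type O
Probability of Type A: 2/4 = 1/2
Expected count = 1/2 × 356 = 178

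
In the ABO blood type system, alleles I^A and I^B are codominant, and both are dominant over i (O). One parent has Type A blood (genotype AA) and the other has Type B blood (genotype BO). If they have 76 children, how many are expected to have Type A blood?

Cross: AA × BO
Possible offspring genotypes: 2 AB, 2 AO
Blood type counts: 2 Type AB, 2 Type A
Probability of Type A: 2/4 = 1/2
Expected count = 1/2 × 76 = 38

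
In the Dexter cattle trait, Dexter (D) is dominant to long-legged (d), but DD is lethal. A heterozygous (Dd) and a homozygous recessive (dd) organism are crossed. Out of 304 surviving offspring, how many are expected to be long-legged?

Cross: Dd × dd
Punnett square offspring (before lethality): 2 Dd, 2 dd
No DD offspring are produced in this cross.
long-legged: 2 out of 4 → fraction 1/2
Expected count = 1/2 × 304 = 152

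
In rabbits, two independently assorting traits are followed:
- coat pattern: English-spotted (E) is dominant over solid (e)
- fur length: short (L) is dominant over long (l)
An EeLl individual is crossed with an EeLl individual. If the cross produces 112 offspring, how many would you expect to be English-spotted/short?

Dihybrid cross EeLl × EeLl — consider each gene separately:
coat pattern: Ee × Ee → 1 EE, 2 Ee, 1 ee → 3 E_ : 1 ee (out of 4)
fur length: Ll × Ll → 1 LL, 2 Ll, 1 ll → 3 L_ : 1 ll (out of 4)
Combine (counts out of 4 × 4 = 16): English-spotted/short (E_L_) = 3×3 = 9; English-spotted/long (E_ll) = 3×1 = 3; solid/short (eeL_) = 1×3 = 3; solid/long (eell) = 1×1 = 1
Phenotype counts (out of 16): 9 English-spotted/short, 3 English-spotted/long, 3 solid/short, 1 solid/long
English-spotted/short: 9 out of 16 → fraction 9/16
Expected count = 9/16 × 112 = 63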